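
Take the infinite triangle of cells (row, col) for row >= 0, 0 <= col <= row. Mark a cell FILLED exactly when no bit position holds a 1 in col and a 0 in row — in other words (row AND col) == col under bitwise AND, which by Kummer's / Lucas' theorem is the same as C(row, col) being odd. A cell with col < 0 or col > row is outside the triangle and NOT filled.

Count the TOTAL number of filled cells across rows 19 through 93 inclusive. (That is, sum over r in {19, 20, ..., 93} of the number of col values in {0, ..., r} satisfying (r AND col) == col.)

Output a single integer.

r19=10011 pc3: +8 =8
r20=10100 pc2: +4 =12
r21=10101 pc3: +8 =20
r22=10110 pc3: +8 =28
r23=10111 pc4: +16 =44
r24=11000 pc2: +4 =48
r25=11001 pc3: +8 =56
r26=11010 pc3: +8 =64
r27=11011 pc4: +16 =80
r28=11100 pc3: +8 =88
r29=11101 pc4: +16 =104
r30=11110 pc4: +16 =120
r31=11111 pc5: +32 =152
r32=100000 pc1: +2 =154
r33=100001 pc2: +4 =158
r34=100010 pc2: +4 =162
r35=100011 pc3: +8 =170
r36=100100 pc2: +4 =174
r37=100101 pc3: +8 =182
r38=100110 pc3: +8 =190
r39=100111 pc4: +16 =206
r40=101000 pc2: +4 =210
r41=101001 pc3: +8 =218
r42=101010 pc3: +8 =226
r43=101011 pc4: +16 =242
r44=101100 pc3: +8 =250
r45=101101 pc4: +16 =266
r46=101110 pc4: +16 =282
r47=101111 pc5: +32 =314
r48=110000 pc2: +4 =318
r49=110001 pc3: +8 =326
r50=110010 pc3: +8 =334
r51=110011 pc4: +16 =350
r52=110100 pc3: +8 =358
r53=110101 pc4: +16 =374
r54=110110 pc4: +16 =390
r55=110111 pc5: +32 =422
r56=111000 pc3: +8 =430
r57=111001 pc4: +16 =446
r58=111010 pc4: +16 =462
r59=111011 pc5: +32 =494
r60=111100 pc4: +16 =510
r61=111101 pc5: +32 =542
r62=111110 pc5: +32 =574
r63=111111 pc6: +64 =638
r64=1000000 pc1: +2 =640
r65=1000001 pc2: +4 =644
r66=1000010 pc2: +4 =648
r67=1000011 pc3: +8 =656
r68=1000100 pc2: +4 =660
r69=1000101 pc3: +8 =668
r70=1000110 pc3: +8 =676
r71=1000111 pc4: +16 =692
r72=1001000 pc2: +4 =696
r73=1001001 pc3: +8 =704
r74=1001010 pc3: +8 =712
r75=1001011 pc4: +16 =728
r76=1001100 pc3: +8 =736
r77=1001101 pc4: +16 =752
r78=1001110 pc4: +16 =768
r79=1001111 pc5: +32 =800
r80=1010000 pc2: +4 =804
r81=1010001 pc3: +8 =812
r82=1010010 pc3: +8 =820
r83=1010011 pc4: +16 =836
r84=1010100 pc3: +8 =844
r85=1010101 pc4: +16 =860
r86=1010110 pc4: +16 =876
r87=1010111 pc5: +32 =908
r88=1011000 pc3: +8 =916
r89=1011001 pc4: +16 =932
r90=1011010 pc4: +16 =948
r91=1011011 pc5: +32 =980
r92=1011100 pc4: +16 =996
r93=1011101 pc5: +32 =1028

Answer: 1028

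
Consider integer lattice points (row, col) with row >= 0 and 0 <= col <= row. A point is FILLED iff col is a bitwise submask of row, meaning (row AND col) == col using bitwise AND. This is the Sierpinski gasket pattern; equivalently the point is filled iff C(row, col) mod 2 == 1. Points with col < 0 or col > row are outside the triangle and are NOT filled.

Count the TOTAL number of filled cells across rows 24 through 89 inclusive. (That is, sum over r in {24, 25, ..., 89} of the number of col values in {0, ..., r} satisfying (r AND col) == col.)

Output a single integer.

Answer: 888

Derivation:
r24=11000 pc2: +4 =4
r25=11001 pc3: +8 =12
r26=11010 pc3: +8 =20
r27=11011 pc4: +16 =36
r28=11100 pc3: +8 =44
r29=11101 pc4: +16 =60
r30=11110 pc4: +16 =76
r31=11111 pc5: +32 =108
r32=100000 pc1: +2 =110
r33=100001 pc2: +4 =114
r34=100010 pc2: +4 =118
r35=100011 pc3: +8 =126
r36=100100 pc2: +4 =130
r37=100101 pc3: +8 =138
r38=100110 pc3: +8 =146
r39=100111 pc4: +16 =162
r40=101000 pc2: +4 =166
r41=101001 pc3: +8 =174
r42=101010 pc3: +8 =182
r43=101011 pc4: +16 =198
r44=101100 pc3: +8 =206
r45=101101 pc4: +16 =222
r46=101110 pc4: +16 =238
r47=101111 pc5: +32 =270
r48=110000 pc2: +4 =274
r49=110001 pc3: +8 =282
r50=110010 pc3: +8 =290
r51=110011 pc4: +16 =306
r52=110100 pc3: +8 =314
r53=110101 pc4: +16 =330
r54=110110 pc4: +16 =346
r55=110111 pc5: +32 =378
r56=111000 pc3: +8 =386
r57=111001 pc4: +16 =402
r58=111010 pc4: +16 =418
r59=111011 pc5: +32 =450
r60=111100 pc4: +16 =466
r61=111101 pc5: +32 =498
r62=111110 pc5: +32 =530
r63=111111 pc6: +64 =594
r64=1000000 pc1: +2 =596
r65=1000001 pc2: +4 =600
r66=1000010 pc2: +4 =604
r67=1000011 pc3: +8 =612
r68=1000100 pc2: +4 =616
r69=1000101 pc3: +8 =624
r70=1000110 pc3: +8 =632
r71=1000111 pc4: +16 =648
r72=1001000 pc2: +4 =652
r73=1001001 pc3: +8 =660
r74=1001010 pc3: +8 =668
r75=1001011 pc4: +16 =684
r76=1001100 pc3: +8 =692
r77=1001101 pc4: +16 =708
r78=1001110 pc4: +16 =724
r79=1001111 pc5: +32 =756
r80=1010000 pc2: +4 =760
r81=1010001 pc3: +8 =768
r82=1010010 pc3: +8 =776
r83=1010011 pc4: +16 =792
r84=1010100 pc3: +8 =800
r85=1010101 pc4: +16 =816
r86=1010110 pc4: +16 =832
r87=1010111 pc5: +32 =864
r88=1011000 pc3: +8 =872
r89=1011001 pc4: +16 =888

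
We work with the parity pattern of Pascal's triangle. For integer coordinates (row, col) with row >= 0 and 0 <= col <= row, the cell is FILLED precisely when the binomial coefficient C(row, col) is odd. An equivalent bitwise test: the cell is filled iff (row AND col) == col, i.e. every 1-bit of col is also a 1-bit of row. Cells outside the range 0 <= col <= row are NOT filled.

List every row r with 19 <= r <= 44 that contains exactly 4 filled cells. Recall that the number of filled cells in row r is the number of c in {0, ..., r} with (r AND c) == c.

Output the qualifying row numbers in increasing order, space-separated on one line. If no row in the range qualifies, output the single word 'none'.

Row r has 2^popcount(r) filled cells, so we need popcount(r) = log2(4) = 2.
Scan r = 19..44 and keep those with exactly 2 one-bits:
r=19=10011 popcount=3 -> skip
r=20=10100 popcount=2 -> KEEP
r=21=10101 popcount=3 -> skip
r=22=10110 popcount=3 -> skip
r=23=10111 popcount=4 -> skip
r=24=11000 popcount=2 -> KEEP
r=25=11001 popcount=3 -> skip
r=26=11010 popcount=3 -> skip
r=27=11011 popcount=4 -> skip
r=28=11100 popcount=3 -> skip
r=29=11101 popcount=4 -> skip
r=30=11110 popcount=4 -> skip
r=31=11111 popcount=5 -> skip
r=32=100000 popcount=1 -> skip
r=33=100001 popcount=2 -> KEEP
r=34=100010 popcount=2 -> KEEP
r=35=100011 popcount=3 -> skip
r=36=100100 popcount=2 -> KEEP
r=37=100101 popcount=3 -> skip
r=38=100110 popcount=3 -> skip
r=39=100111 popcount=4 -> skip
r=40=101000 popcount=2 -> KEEP
r=41=101001 popcount=3 -> skip
r=42=101010 popcount=3 -> skip
r=43=101011 popcount=4 -> skip
r=44=101100 popcount=3 -> skip
Kept rows: 20 24 33 34 36 40

Answer: 20 24 33 34 36 40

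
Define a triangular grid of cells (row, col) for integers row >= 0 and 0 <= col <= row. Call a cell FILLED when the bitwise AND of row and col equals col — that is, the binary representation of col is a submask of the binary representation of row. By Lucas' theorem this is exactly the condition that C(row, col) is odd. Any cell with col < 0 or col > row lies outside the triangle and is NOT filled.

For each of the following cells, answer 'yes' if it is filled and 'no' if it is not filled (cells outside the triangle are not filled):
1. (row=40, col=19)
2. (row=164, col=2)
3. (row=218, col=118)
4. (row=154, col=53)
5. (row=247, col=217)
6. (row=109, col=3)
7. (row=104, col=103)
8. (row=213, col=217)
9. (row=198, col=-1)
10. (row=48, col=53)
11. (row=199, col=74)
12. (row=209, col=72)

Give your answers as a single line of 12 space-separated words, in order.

(40,19): row=0b101000, col=0b10011, row AND col = 0b0 = 0; 0 != 19 -> empty
(164,2): row=0b10100100, col=0b10, row AND col = 0b0 = 0; 0 != 2 -> empty
(218,118): row=0b11011010, col=0b1110110, row AND col = 0b1010010 = 82; 82 != 118 -> empty
(154,53): row=0b10011010, col=0b110101, row AND col = 0b10000 = 16; 16 != 53 -> empty
(247,217): row=0b11110111, col=0b11011001, row AND col = 0b11010001 = 209; 209 != 217 -> empty
(109,3): row=0b1101101, col=0b11, row AND col = 0b1 = 1; 1 != 3 -> empty
(104,103): row=0b1101000, col=0b1100111, row AND col = 0b1100000 = 96; 96 != 103 -> empty
(213,217): col outside [0, 213] -> not filled
(198,-1): col outside [0, 198] -> not filled
(48,53): col outside [0, 48] -> not filled
(199,74): row=0b11000111, col=0b1001010, row AND col = 0b1000010 = 66; 66 != 74 -> empty
(209,72): row=0b11010001, col=0b1001000, row AND col = 0b1000000 = 64; 64 != 72 -> empty

Answer: no no no no no no no no no no no no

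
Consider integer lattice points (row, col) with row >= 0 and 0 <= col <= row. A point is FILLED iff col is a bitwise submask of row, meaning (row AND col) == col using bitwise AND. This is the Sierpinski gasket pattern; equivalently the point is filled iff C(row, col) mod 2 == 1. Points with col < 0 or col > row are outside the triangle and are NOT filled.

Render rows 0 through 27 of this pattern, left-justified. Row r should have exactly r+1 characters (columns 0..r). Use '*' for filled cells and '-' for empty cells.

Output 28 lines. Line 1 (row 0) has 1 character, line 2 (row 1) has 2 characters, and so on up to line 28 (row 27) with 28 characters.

r0=0: *
r1=1: **
r2=10: *-*
r3=11: ****
r4=100: *---*
r5=101: **--**
r6=110: *-*-*-*
r7=111: ********
r8=1000: *-------*
r9=1001: **------**
r10=1010: *-*-----*-*
r11=1011: ****----****
r12=1100: *---*---*---*
r13=1101: **--**--**--**
r14=1110: *-*-*-*-*-*-*-*
r15=1111: ****************
r16=10000: *---------------*
r17=10001: **--------------**
r18=10010: *-*-------------*-*
r19=10011: ****------------****
r20=10100: *---*-----------*---*
r21=10101: **--**----------**--**
r22=10110: *-*-*-*---------*-*-*-*
r23=10111: ********--------********
r24=11000: *-------*-------*-------*
r25=11001: **------**------**------**
r26=11010: *-*-----*-*-----*-*-----*-*
r27=11011: ****----****----****----****

Answer: *
**
*-*
****
*---*
**--**
*-*-*-*
********
*-------*
**------**
*-*-----*-*
****----****
*---*---*---*
**--**--**--**
*-*-*-*-*-*-*-*
****************
*---------------*
**--------------**
*-*-------------*-*
****------------****
*---*-----------*---*
**--**----------**--**
*-*-*-*---------*-*-*-*
********--------********
*-------*-------*-------*
**------**------**------**
*-*-----*-*-----*-*-----*-*
****----****----****----****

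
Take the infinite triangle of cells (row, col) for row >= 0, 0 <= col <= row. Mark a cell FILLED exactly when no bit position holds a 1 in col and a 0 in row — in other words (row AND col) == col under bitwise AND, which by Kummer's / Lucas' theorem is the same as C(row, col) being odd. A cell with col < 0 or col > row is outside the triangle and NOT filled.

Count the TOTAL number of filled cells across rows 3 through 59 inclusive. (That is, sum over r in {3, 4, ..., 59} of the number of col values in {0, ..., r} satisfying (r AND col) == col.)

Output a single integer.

r3=11 pc2: +4 =4
r4=100 pc1: +2 =6
r5=101 pc2: +4 =10
r6=110 pc2: +4 =14
r7=111 pc3: +8 =22
r8=1000 pc1: +2 =24
r9=1001 pc2: +4 =28
r10=1010 pc2: +4 =32
r11=1011 pc3: +8 =40
r12=1100 pc2: +4 =44
r13=1101 pc3: +8 =52
r14=1110 pc3: +8 =60
r15=1111 pc4: +16 =76
r16=10000 pc1: +2 =78
r17=10001 pc2: +4 =82
r18=10010 pc2: +4 =86
r19=10011 pc3: +8 =94
r20=10100 pc2: +4 =98
r21=10101 pc3: +8 =106
r22=10110 pc3: +8 =114
r23=10111 pc4: +16 =130
r24=11000 pc2: +4 =134
r25=11001 pc3: +8 =142
r26=11010 pc3: +8 =150
r27=11011 pc4: +16 =166
r28=11100 pc3: +8 =174
r29=11101 pc4: +16 =190
r30=11110 pc4: +16 =206
r31=11111 pc5: +32 =238
r32=100000 pc1: +2 =240
r33=100001 pc2: +4 =244
r34=100010 pc2: +4 =248
r35=100011 pc3: +8 =256
r36=100100 pc2: +4 =260
r37=100101 pc3: +8 =268
r38=100110 pc3: +8 =276
r39=100111 pc4: +16 =292
r40=101000 pc2: +4 =296
r41=101001 pc3: +8 =304
r42=101010 pc3: +8 =312
r43=101011 pc4: +16 =328
r44=101100 pc3: +8 =336
r45=101101 pc4: +16 =352
r46=101110 pc4: +16 =368
r47=101111 pc5: +32 =400
r48=110000 pc2: +4 =404
r49=110001 pc3: +8 =412
r50=110010 pc3: +8 =420
r51=110011 pc4: +16 =436
r52=110100 pc3: +8 =444
r53=110101 pc4: +16 =460
r54=110110 pc4: +16 =476
r55=110111 pc5: +32 =508
r56=111000 pc3: +8 =516
r57=111001 pc4: +16 =532
r58=111010 pc4: +16 =548
r59=111011 pc5: +32 =580

Answer: 580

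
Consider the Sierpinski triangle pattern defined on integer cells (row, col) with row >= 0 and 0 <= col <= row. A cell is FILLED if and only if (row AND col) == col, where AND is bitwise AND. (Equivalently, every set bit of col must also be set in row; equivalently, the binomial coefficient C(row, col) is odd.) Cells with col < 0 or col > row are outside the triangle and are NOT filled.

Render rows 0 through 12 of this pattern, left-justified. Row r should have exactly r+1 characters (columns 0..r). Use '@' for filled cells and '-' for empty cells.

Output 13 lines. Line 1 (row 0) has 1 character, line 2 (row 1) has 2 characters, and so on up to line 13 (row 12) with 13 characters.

r0=0: @
r1=1: @@
r2=10: @-@
r3=11: @@@@
r4=100: @---@
r5=101: @@--@@
r6=110: @-@-@-@
r7=111: @@@@@@@@
r8=1000: @-------@
r9=1001: @@------@@
r10=1010: @-@-----@-@
r11=1011: @@@@----@@@@
r12=1100: @---@---@---@

Answer: @
@@
@-@
@@@@
@---@
@@--@@
@-@-@-@
@@@@@@@@
@-------@
@@------@@
@-@-----@-@
@@@@----@@@@
@---@---@---@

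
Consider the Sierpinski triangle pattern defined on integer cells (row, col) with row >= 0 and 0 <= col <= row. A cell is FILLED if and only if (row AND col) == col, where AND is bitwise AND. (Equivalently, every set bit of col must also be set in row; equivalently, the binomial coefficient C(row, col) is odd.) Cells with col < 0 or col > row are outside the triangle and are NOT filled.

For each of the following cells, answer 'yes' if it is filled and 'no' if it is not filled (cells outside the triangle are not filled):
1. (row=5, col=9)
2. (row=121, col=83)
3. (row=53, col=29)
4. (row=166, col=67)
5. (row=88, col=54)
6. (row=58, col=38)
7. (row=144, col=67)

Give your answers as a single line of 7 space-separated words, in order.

(5,9): col outside [0, 5] -> not filled
(121,83): row=0b1111001, col=0b1010011, row AND col = 0b1010001 = 81; 81 != 83 -> empty
(53,29): row=0b110101, col=0b11101, row AND col = 0b10101 = 21; 21 != 29 -> empty
(166,67): row=0b10100110, col=0b1000011, row AND col = 0b10 = 2; 2 != 67 -> empty
(88,54): row=0b1011000, col=0b110110, row AND col = 0b10000 = 16; 16 != 54 -> empty
(58,38): row=0b111010, col=0b100110, row AND col = 0b100010 = 34; 34 != 38 -> empty
(144,67): row=0b10010000, col=0b1000011, row AND col = 0b0 = 0; 0 != 67 -> empty

Answer: no no no no no no no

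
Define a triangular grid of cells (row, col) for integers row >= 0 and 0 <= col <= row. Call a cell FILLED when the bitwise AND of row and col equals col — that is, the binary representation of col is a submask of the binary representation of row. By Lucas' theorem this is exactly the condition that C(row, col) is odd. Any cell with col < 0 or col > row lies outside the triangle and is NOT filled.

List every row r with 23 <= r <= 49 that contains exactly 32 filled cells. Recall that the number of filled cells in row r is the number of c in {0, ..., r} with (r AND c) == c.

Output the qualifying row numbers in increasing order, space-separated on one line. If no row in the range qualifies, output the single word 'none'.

Row r has 2^popcount(r) filled cells, so we need popcount(r) = log2(32) = 5.
Scan r = 23..49 and keep those with exactly 5 one-bits:
r=23=10111 popcount=4 -> skip
r=24=11000 popcount=2 -> skip
r=25=11001 popcount=3 -> skip
r=26=11010 popcount=3 -> skip
r=27=11011 popcount=4 -> skip
r=28=11100 popcount=3 -> skip
r=29=11101 popcount=4 -> skip
r=30=11110 popcount=4 -> skip
r=31=11111 popcount=5 -> KEEP
r=32=100000 popcount=1 -> skip
r=33=100001 popcount=2 -> skip
r=34=100010 popcount=2 -> skip
r=35=100011 popcount=3 -> skip
r=36=100100 popcount=2 -> skip
r=37=100101 popcount=3 -> skip
r=38=100110 popcount=3 -> skip
r=39=100111 popcount=4 -> skip
r=40=101000 popcount=2 -> skip
r=41=101001 popcount=3 -> skip
r=42=101010 popcount=3 -> skip
r=43=101011 popcount=4 -> skip
r=44=101100 popcount=3 -> skip
r=45=101101 popcount=4 -> skip
r=46=101110 popcount=4 -> skip
r=47=101111 popcount=5 -> KEEP
r=48=110000 popcount=2 -> skip
r=49=110001 popcount=3 -> skip
Kept rows: 31 47

Answer: 31 47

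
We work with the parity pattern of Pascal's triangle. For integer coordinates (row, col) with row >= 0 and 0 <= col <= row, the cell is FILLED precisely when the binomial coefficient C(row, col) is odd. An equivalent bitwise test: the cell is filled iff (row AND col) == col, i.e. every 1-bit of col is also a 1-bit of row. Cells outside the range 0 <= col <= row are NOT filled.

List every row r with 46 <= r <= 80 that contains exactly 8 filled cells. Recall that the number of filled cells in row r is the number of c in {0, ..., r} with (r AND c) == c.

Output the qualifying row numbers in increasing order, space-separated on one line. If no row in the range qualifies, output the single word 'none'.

Row r has 2^popcount(r) filled cells, so we need popcount(r) = log2(8) = 3.
Scan r = 46..80 and keep those with exactly 3 one-bits:
r=46=101110 popcount=4 -> skip
r=47=101111 popcount=5 -> skip
r=48=110000 popcount=2 -> skip
r=49=110001 popcount=3 -> KEEP
r=50=110010 popcount=3 -> KEEP
r=51=110011 popcount=4 -> skip
r=52=110100 popcount=3 -> KEEP
r=53=110101 popcount=4 -> skip
r=54=110110 popcount=4 -> skip
r=55=110111 popcount=5 -> skip
r=56=111000 popcount=3 -> KEEP
r=57=111001 popcount=4 -> skip
r=58=111010 popcount=4 -> skip
r=59=111011 popcount=5 -> skip
r=60=111100 popcount=4 -> skip
r=61=111101 popcount=5 -> skip
r=62=111110 popcount=5 -> skip
r=63=111111 popcount=6 -> skip
r=64=1000000 popcount=1 -> skip
r=65=1000001 popcount=2 -> skip
r=66=1000010 popcount=2 -> skip
r=67=1000011 popcount=3 -> KEEP
r=68=1000100 popcount=2 -> skip
r=69=1000101 popcount=3 -> KEEP
r=70=1000110 popcount=3 -> KEEP
r=71=1000111 popcount=4 -> skip
r=72=1001000 popcount=2 -> skip
r=73=1001001 popcount=3 -> KEEP
r=74=1001010 popcount=3 -> KEEP
r=75=1001011 popcount=4 -> skip
r=76=1001100 popcount=3 -> KEEP
r=77=1001101 popcount=4 -> skip
r=78=1001110 popcount=4 -> skip
r=79=1001111 popcount=5 -> skip
r=80=1010000 popcount=2 -> skip
Kept rows: 49 50 52 56 67 69 70 73 74 76

Answer: 49 50 52 56 67 69 70 73 74 76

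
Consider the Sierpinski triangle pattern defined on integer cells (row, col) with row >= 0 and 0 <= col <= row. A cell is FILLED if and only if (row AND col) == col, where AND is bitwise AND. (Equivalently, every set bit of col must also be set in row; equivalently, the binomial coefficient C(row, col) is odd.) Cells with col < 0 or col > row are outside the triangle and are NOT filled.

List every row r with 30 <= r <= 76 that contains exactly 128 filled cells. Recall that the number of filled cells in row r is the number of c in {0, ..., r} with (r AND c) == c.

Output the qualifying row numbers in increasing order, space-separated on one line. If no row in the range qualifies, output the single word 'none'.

Answer: none

Derivation:
Row r has 2^popcount(r) filled cells, so we need popcount(r) = log2(128) = 7.
Scan r = 30..76 and keep those with exactly 7 one-bits:
r=30=11110 popcount=4 -> skip
r=31=11111 popcount=5 -> skip
r=32=100000 popcount=1 -> skip
r=33=100001 popcount=2 -> skip
r=34=100010 popcount=2 -> skip
r=35=100011 popcount=3 -> skip
r=36=100100 popcount=2 -> skip
r=37=100101 popcount=3 -> skip
r=38=100110 popcount=3 -> skip
r=39=100111 popcount=4 -> skip
r=40=101000 popcount=2 -> skip
r=41=101001 popcount=3 -> skip
r=42=101010 popcount=3 -> skip
r=43=101011 popcount=4 -> skip
r=44=101100 popcount=3 -> skip
r=45=101101 popcount=4 -> skip
r=46=101110 popcount=4 -> skip
r=47=101111 popcount=5 -> skip
r=48=110000 popcount=2 -> skip
r=49=110001 popcount=3 -> skip
r=50=110010 popcount=3 -> skip
r=51=110011 popcount=4 -> skip
r=52=110100 popcount=3 -> skip
r=53=110101 popcount=4 -> skip
r=54=110110 popcount=4 -> skip
r=55=110111 popcount=5 -> skip
r=56=111000 popcount=3 -> skip
r=57=111001 popcount=4 -> skip
r=58=111010 popcount=4 -> skip
r=59=111011 popcount=5 -> skip
r=60=111100 popcount=4 -> skip
r=61=111101 popcount=5 -> skip
r=62=111110 popcount=5 -> skip
r=63=111111 popcount=6 -> skip
r=64=1000000 popcount=1 -> skip
r=65=1000001 popcount=2 -> skip
r=66=1000010 popcount=2 -> skip
r=67=1000011 popcount=3 -> skip
r=68=1000100 popcount=2 -> skip
r=69=1000101 popcount=3 -> skip
r=70=1000110 popcount=3 -> skip
r=71=1000111 popcount=4 -> skip
r=72=1001000 popcount=2 -> skip
r=73=1001001 popcount=3 -> skip
r=74=1001010 popcount=3 -> skip
r=75=1001011 popcount=4 -> skip
r=76=1001100 popcount=3 -> skip
Kept rows: none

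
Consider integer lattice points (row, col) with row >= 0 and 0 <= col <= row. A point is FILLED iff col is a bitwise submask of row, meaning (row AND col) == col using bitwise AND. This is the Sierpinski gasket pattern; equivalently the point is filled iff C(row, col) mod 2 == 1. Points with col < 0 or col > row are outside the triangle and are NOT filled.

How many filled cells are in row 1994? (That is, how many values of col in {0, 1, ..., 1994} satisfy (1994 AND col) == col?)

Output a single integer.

1994 in binary = 11111001010
popcount(1994) = number of 1-bits in 11111001010 = 7
A col c satisfies (1994 AND c) == c iff every set bit of c is also set in 1994; each of the 7 set bits of 1994 can independently be on or off in c.
count = 2^7 = 128

Answer: 128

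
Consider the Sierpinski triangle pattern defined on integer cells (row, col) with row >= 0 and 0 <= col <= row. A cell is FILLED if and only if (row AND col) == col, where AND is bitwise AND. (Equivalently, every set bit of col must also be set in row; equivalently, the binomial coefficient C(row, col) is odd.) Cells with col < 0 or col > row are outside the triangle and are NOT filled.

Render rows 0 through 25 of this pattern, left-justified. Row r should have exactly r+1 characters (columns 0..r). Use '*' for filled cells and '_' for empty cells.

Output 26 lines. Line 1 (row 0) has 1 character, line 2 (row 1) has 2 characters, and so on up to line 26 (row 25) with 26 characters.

r0=0: *
r1=1: **
r2=10: *_*
r3=11: ****
r4=100: *___*
r5=101: **__**
r6=110: *_*_*_*
r7=111: ********
r8=1000: *_______*
r9=1001: **______**
r10=1010: *_*_____*_*
r11=1011: ****____****
r12=1100: *___*___*___*
r13=1101: **__**__**__**
r14=1110: *_*_*_*_*_*_*_*
r15=1111: ****************
r16=10000: *_______________*
r17=10001: **______________**
r18=10010: *_*_____________*_*
r19=10011: ****____________****
r20=10100: *___*___________*___*
r21=10101: **__**__________**__**
r22=10110: *_*_*_*_________*_*_*_*
r23=10111: ********________********
r24=11000: *_______*_______*_______*
r25=11001: **______**______**______**

Answer: *
**
*_*
****
*___*
**__**
*_*_*_*
********
*_______*
**______**
*_*_____*_*
****____****
*___*___*___*
**__**__**__**
*_*_*_*_*_*_*_*
****************
*_______________*
**______________**
*_*_____________*_*
****____________****
*___*___________*___*
**__**__________**__**
*_*_*_*_________*_*_*_*
********________********
*_______*_______*_______*
**______**______**______**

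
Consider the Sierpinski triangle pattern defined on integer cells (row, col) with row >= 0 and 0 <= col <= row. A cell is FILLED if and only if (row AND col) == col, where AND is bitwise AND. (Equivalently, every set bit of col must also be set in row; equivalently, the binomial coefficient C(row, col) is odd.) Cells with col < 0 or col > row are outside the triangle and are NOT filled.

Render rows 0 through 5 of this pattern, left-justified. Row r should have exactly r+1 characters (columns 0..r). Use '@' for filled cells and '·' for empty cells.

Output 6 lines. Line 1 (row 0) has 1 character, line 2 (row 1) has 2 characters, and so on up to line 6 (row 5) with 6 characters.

Answer: @
@@
@·@
@@@@
@···@
@@··@@

Derivation:
r0=0: @
r1=1: @@
r2=10: @·@
r3=11: @@@@
r4=100: @···@
r5=101: @@··@@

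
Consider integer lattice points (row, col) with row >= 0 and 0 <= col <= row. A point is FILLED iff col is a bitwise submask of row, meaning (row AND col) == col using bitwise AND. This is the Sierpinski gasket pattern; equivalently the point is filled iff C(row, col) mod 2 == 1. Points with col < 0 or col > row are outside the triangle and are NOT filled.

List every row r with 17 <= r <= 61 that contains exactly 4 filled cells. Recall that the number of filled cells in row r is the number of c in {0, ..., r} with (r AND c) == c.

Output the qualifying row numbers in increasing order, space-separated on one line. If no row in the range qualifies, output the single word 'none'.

Answer: 17 18 20 24 33 34 36 40 48

Derivation:
Row r has 2^popcount(r) filled cells, so we need popcount(r) = log2(4) = 2.
Scan r = 17..61 and keep those with exactly 2 one-bits:
r=17=10001 popcount=2 -> KEEP
r=18=10010 popcount=2 -> KEEP
r=19=10011 popcount=3 -> skip
r=20=10100 popcount=2 -> KEEP
r=21=10101 popcount=3 -> skip
r=22=10110 popcount=3 -> skip
r=23=10111 popcount=4 -> skip
r=24=11000 popcount=2 -> KEEP
r=25=11001 popcount=3 -> skip
r=26=11010 popcount=3 -> skip
r=27=11011 popcount=4 -> skip
r=28=11100 popcount=3 -> skip
r=29=11101 popcount=4 -> skip
r=30=11110 popcount=4 -> skip
r=31=11111 popcount=5 -> skip
r=32=100000 popcount=1 -> skip
r=33=100001 popcount=2 -> KEEP
r=34=100010 popcount=2 -> KEEP
r=35=100011 popcount=3 -> skip
r=36=100100 popcount=2 -> KEEP
r=37=100101 popcount=3 -> skip
r=38=100110 popcount=3 -> skip
r=39=100111 popcount=4 -> skip
r=40=101000 popcount=2 -> KEEP
r=41=101001 popcount=3 -> skip
r=42=101010 popcount=3 -> skip
r=43=101011 popcount=4 -> skip
r=44=101100 popcount=3 -> skip
r=45=101101 popcount=4 -> skip
r=46=101110 popcount=4 -> skip
r=47=101111 popcount=5 -> skip
r=48=110000 popcount=2 -> KEEP
r=49=110001 popcount=3 -> skip
r=50=110010 popcount=3 -> skip
r=51=110011 popcount=4 -> skip
r=52=110100 popcount=3 -> skip
r=53=110101 popcount=4 -> skip
r=54=110110 popcount=4 -> skip
r=55=110111 popcount=5 -> skip
r=56=111000 popcount=3 -> skip
r=57=111001 popcount=4 -> skip
r=58=111010 popcount=4 -> skip
r=59=111011 popcount=5 -> skip
r=60=111100 popcount=4 -> skip
r=61=111101 popcount=5 -> skip
Kept rows: 17 18 20 24 33 34 36 40 48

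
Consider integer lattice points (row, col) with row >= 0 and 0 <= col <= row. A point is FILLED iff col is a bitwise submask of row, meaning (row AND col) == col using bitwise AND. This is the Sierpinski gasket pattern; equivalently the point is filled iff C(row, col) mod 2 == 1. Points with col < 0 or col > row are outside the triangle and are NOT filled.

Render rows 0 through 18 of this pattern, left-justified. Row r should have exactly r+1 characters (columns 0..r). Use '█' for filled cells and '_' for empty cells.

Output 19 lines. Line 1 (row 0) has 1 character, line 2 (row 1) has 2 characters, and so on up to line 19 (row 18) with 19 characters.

Answer: █
██
█_█
████
█___█
██__██
█_█_█_█
████████
█_______█
██______██
█_█_____█_█
████____████
█___█___█___█
██__██__██__██
█_█_█_█_█_█_█_█
████████████████
█_______________█
██______________██
█_█_____________█_█

Derivation:
r0=0: █
r1=1: ██
r2=10: █_█
r3=11: ████
r4=100: █___█
r5=101: ██__██
r6=110: █_█_█_█
r7=111: ████████
r8=1000: █_______█
r9=1001: ██______██
r10=1010: █_█_____█_█
r11=1011: ████____████
r12=1100: █___█___█___█
r13=1101: ██__██__██__██
r14=1110: █_█_█_█_█_█_█_█
r15=1111: ████████████████
r16=10000: █_______________█
r17=10001: ██______________██
r18=10010: █_█_____________█_█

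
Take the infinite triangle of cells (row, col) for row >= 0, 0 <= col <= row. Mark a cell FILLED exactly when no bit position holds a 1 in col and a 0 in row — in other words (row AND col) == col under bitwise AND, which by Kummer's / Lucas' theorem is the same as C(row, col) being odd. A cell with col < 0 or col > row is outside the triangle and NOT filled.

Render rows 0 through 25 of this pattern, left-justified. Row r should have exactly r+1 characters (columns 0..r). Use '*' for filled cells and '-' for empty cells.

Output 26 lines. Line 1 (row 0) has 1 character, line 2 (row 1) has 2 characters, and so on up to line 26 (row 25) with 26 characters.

Answer: *
**
*-*
****
*---*
**--**
*-*-*-*
********
*-------*
**------**
*-*-----*-*
****----****
*---*---*---*
**--**--**--**
*-*-*-*-*-*-*-*
****************
*---------------*
**--------------**
*-*-------------*-*
****------------****
*---*-----------*---*
**--**----------**--**
*-*-*-*---------*-*-*-*
********--------********
*-------*-------*-------*
**------**------**------**

Derivation:
r0=0: *
r1=1: **
r2=10: *-*
r3=11: ****
r4=100: *---*
r5=101: **--**
r6=110: *-*-*-*
r7=111: ********
r8=1000: *-------*
r9=1001: **------**
r10=1010: *-*-----*-*
r11=1011: ****----****
r12=1100: *---*---*---*
r13=1101: **--**--**--**
r14=1110: *-*-*-*-*-*-*-*
r15=1111: ****************
r16=10000: *---------------*
r17=10001: **--------------**
r18=10010: *-*-------------*-*
r19=10011: ****------------****
r20=10100: *---*-----------*---*
r21=10101: **--**----------**--**
r22=10110: *-*-*-*---------*-*-*-*
r23=10111: ********--------********
r24=11000: *-------*-------*-------*
r25=11001: **------**------**------**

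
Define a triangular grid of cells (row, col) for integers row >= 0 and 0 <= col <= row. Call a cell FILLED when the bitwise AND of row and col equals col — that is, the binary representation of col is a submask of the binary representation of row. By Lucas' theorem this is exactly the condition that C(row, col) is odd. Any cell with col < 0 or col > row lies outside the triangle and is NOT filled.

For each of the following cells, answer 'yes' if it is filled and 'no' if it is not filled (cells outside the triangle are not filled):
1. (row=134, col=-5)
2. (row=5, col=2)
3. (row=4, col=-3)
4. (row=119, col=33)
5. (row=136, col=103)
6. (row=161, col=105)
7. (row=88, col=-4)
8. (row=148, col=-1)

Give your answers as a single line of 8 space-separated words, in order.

(134,-5): col outside [0, 134] -> not filled
(5,2): row=0b101, col=0b10, row AND col = 0b0 = 0; 0 != 2 -> empty
(4,-3): col outside [0, 4] -> not filled
(119,33): row=0b1110111, col=0b100001, row AND col = 0b100001 = 33; 33 == 33 -> filled
(136,103): row=0b10001000, col=0b1100111, row AND col = 0b0 = 0; 0 != 103 -> empty
(161,105): row=0b10100001, col=0b1101001, row AND col = 0b100001 = 33; 33 != 105 -> empty
(88,-4): col outside [0, 88] -> not filled
(148,-1): col outside [0, 148] -> not filled

Answer: no no no yes no no no no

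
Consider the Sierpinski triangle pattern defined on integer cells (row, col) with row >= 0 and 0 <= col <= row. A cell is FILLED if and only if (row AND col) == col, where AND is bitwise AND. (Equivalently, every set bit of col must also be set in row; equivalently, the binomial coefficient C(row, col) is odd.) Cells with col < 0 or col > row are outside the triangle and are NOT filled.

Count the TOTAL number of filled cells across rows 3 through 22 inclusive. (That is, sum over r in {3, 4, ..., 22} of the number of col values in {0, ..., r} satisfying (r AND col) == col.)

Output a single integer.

Answer: 114

Derivation:
r3=11 pc2: +4 =4
r4=100 pc1: +2 =6
r5=101 pc2: +4 =10
r6=110 pc2: +4 =14
r7=111 pc3: +8 =22
r8=1000 pc1: +2 =24
r9=1001 pc2: +4 =28
r10=1010 pc2: +4 =32
r11=1011 pc3: +8 =40
r12=1100 pc2: +4 =44
r13=1101 pc3: +8 =52
r14=1110 pc3: +8 =60
r15=1111 pc4: +16 =76
r16=10000 pc1: +2 =78
r17=10001 pc2: +4 =82
r18=10010 pc2: +4 =86
r19=10011 pc3: +8 =94
r20=10100 pc2: +4 =98
r21=10101 pc3: +8 =106
r22=10110 pc3: +8 =114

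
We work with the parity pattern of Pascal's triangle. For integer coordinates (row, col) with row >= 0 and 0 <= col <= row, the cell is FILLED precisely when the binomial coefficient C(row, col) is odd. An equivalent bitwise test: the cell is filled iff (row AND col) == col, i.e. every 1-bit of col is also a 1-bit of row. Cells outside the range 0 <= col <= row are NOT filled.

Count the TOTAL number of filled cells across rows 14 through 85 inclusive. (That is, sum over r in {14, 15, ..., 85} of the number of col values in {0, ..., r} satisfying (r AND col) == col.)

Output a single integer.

r14=1110 pc3: +8 =8
r15=1111 pc4: +16 =24
r16=10000 pc1: +2 =26
r17=10001 pc2: +4 =30
r18=10010 pc2: +4 =34
r19=10011 pc3: +8 =42
r20=10100 pc2: +4 =46
r21=10101 pc3: +8 =54
r22=10110 pc3: +8 =62
r23=10111 pc4: +16 =78
r24=11000 pc2: +4 =82
r25=11001 pc3: +8 =90
r26=11010 pc3: +8 =98
r27=11011 pc4: +16 =114
r28=11100 pc3: +8 =122
r29=11101 pc4: +16 =138
r30=11110 pc4: +16 =154
r31=11111 pc5: +32 =186
r32=100000 pc1: +2 =188
r33=100001 pc2: +4 =192
r34=100010 pc2: +4 =196
r35=100011 pc3: +8 =204
r36=100100 pc2: +4 =208
r37=100101 pc3: +8 =216
r38=100110 pc3: +8 =224
r39=100111 pc4: +16 =240
r40=101000 pc2: +4 =244
r41=101001 pc3: +8 =252
r42=101010 pc3: +8 =260
r43=101011 pc4: +16 =276
r44=101100 pc3: +8 =284
r45=101101 pc4: +16 =300
r46=101110 pc4: +16 =316
r47=101111 pc5: +32 =348
r48=110000 pc2: +4 =352
r49=110001 pc3: +8 =360
r50=110010 pc3: +8 =368
r51=110011 pc4: +16 =384
r52=110100 pc3: +8 =392
r53=110101 pc4: +16 =408
r54=110110 pc4: +16 =424
r55=110111 pc5: +32 =456
r56=111000 pc3: +8 =464
r57=111001 pc4: +16 =480
r58=111010 pc4: +16 =496
r59=111011 pc5: +32 =528
r60=111100 pc4: +16 =544
r61=111101 pc5: +32 =576
r62=111110 pc5: +32 =608
r63=111111 pc6: +64 =672
r64=1000000 pc1: +2 =674
r65=1000001 pc2: +4 =678
r66=1000010 pc2: +4 =682
r67=1000011 pc3: +8 =690
r68=1000100 pc2: +4 =694
r69=1000101 pc3: +8 =702
r70=1000110 pc3: +8 =710
r71=1000111 pc4: +16 =726
r72=1001000 pc2: +4 =730
r73=1001001 pc3: +8 =738
r74=1001010 pc3: +8 =746
r75=1001011 pc4: +16 =762
r76=1001100 pc3: +8 =770
r77=1001101 pc4: +16 =786
r78=1001110 pc4: +16 =802
r79=1001111 pc5: +32 =834
r80=1010000 pc2: +4 =838
r81=1010001 pc3: +8 =846
r82=1010010 pc3: +8 =854
r83=1010011 pc4: +16 =870
r84=1010100 pc3: +8 =878
r85=1010101 pc4: +16 =894

Answer: 894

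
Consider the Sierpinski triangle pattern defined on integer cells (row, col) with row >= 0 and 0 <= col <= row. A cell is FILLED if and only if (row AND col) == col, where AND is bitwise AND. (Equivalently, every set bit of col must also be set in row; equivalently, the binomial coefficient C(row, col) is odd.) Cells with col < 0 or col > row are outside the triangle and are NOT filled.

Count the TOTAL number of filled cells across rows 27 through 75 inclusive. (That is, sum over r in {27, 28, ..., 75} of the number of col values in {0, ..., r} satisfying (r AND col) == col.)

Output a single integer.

r27=11011 pc4: +16 =16
r28=11100 pc3: +8 =24
r29=11101 pc4: +16 =40
r30=11110 pc4: +16 =56
r31=11111 pc5: +32 =88
r32=100000 pc1: +2 =90
r33=100001 pc2: +4 =94
r34=100010 pc2: +4 =98
r35=100011 pc3: +8 =106
r36=100100 pc2: +4 =110
r37=100101 pc3: +8 =118
r38=100110 pc3: +8 =126
r39=100111 pc4: +16 =142
r40=101000 pc2: +4 =146
r41=101001 pc3: +8 =154
r42=101010 pc3: +8 =162
r43=101011 pc4: +16 =178
r44=101100 pc3: +8 =186
r45=101101 pc4: +16 =202
r46=101110 pc4: +16 =218
r47=101111 pc5: +32 =250
r48=110000 pc2: +4 =254
r49=110001 pc3: +8 =262
r50=110010 pc3: +8 =270
r51=110011 pc4: +16 =286
r52=110100 pc3: +8 =294
r53=110101 pc4: +16 =310
r54=110110 pc4: +16 =326
r55=110111 pc5: +32 =358
r56=111000 pc3: +8 =366
r57=111001 pc4: +16 =382
r58=111010 pc4: +16 =398
r59=111011 pc5: +32 =430
r60=111100 pc4: +16 =446
r61=111101 pc5: +32 =478
r62=111110 pc5: +32 =510
r63=111111 pc6: +64 =574
r64=1000000 pc1: +2 =576
r65=1000001 pc2: +4 =580
r66=1000010 pc2: +4 =584
r67=1000011 pc3: +8 =592
r68=1000100 pc2: +4 =596
r69=1000101 pc3: +8 =604
r70=1000110 pc3: +8 =612
r71=1000111 pc4: +16 =628
r72=1001000 pc2: +4 =632
r73=1001001 pc3: +8 =640
r74=1001010 pc3: +8 =648
r75=1001011 pc4: +16 =664

Answer: 664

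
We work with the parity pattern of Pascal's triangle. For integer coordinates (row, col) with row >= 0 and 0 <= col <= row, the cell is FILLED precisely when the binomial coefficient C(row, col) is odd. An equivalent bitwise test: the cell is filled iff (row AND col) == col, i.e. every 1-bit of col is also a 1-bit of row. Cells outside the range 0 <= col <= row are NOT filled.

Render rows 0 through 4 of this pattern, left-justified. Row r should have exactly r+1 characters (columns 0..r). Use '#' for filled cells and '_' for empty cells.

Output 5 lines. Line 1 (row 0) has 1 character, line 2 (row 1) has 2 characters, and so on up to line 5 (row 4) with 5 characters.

Answer: #
##
#_#
####
#___#

Derivation:
r0=0: #
r1=1: ##
r2=10: #_#
r3=11: ####
r4=100: #___#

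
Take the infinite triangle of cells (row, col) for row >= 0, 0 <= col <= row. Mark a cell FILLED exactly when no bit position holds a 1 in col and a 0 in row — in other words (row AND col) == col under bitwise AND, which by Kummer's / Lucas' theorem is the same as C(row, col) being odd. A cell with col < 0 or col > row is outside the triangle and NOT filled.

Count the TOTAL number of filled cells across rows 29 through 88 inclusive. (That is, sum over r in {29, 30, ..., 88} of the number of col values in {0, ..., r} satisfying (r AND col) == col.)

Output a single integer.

Answer: 828

Derivation:
r29=11101 pc4: +16 =16
r30=11110 pc4: +16 =32
r31=11111 pc5: +32 =64
r32=100000 pc1: +2 =66
r33=100001 pc2: +4 =70
r34=100010 pc2: +4 =74
r35=100011 pc3: +8 =82
r36=100100 pc2: +4 =86
r37=100101 pc3: +8 =94
r38=100110 pc3: +8 =102
r39=100111 pc4: +16 =118
r40=101000 pc2: +4 =122
r41=101001 pc3: +8 =130
r42=101010 pc3: +8 =138
r43=101011 pc4: +16 =154
r44=101100 pc3: +8 =162
r45=101101 pc4: +16 =178
r46=101110 pc4: +16 =194
r47=101111 pc5: +32 =226
r48=110000 pc2: +4 =230
r49=110001 pc3: +8 =238
r50=110010 pc3: +8 =246
r51=110011 pc4: +16 =262
r52=110100 pc3: +8 =270
r53=110101 pc4: +16 =286
r54=110110 pc4: +16 =302
r55=110111 pc5: +32 =334
r56=111000 pc3: +8 =342
r57=111001 pc4: +16 =358
r58=111010 pc4: +16 =374
r59=111011 pc5: +32 =406
r60=111100 pc4: +16 =422
r61=111101 pc5: +32 =454
r62=111110 pc5: +32 =486
r63=111111 pc6: +64 =550
r64=1000000 pc1: +2 =552
r65=1000001 pc2: +4 =556
r66=1000010 pc2: +4 =560
r67=1000011 pc3: +8 =568
r68=1000100 pc2: +4 =572
r69=1000101 pc3: +8 =580
r70=1000110 pc3: +8 =588
r71=1000111 pc4: +16 =604
r72=1001000 pc2: +4 =608
r73=1001001 pc3: +8 =616
r74=1001010 pc3: +8 =624
r75=1001011 pc4: +16 =640
r76=1001100 pc3: +8 =648
r77=1001101 pc4: +16 =664
r78=1001110 pc4: +16 =680
r79=1001111 pc5: +32 =712
r80=1010000 pc2: +4 =716
r81=1010001 pc3: +8 =724
r82=1010010 pc3: +8 =732
r83=1010011 pc4: +16 =748
r84=1010100 pc3: +8 =756
r85=1010101 pc4: +16 =772
r86=1010110 pc4: +16 =788
r87=1010111 pc5: +32 =820
r88=1011000 pc3: +8 =828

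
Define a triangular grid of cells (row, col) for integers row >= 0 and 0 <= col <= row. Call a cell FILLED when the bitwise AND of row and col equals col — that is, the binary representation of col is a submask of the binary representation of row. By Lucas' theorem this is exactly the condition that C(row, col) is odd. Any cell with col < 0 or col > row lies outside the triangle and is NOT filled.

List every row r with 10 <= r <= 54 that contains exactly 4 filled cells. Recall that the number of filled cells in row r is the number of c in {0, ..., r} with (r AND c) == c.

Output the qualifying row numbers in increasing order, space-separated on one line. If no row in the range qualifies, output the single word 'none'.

Answer: 10 12 17 18 20 24 33 34 36 40 48

Derivation:
Row r has 2^popcount(r) filled cells, so we need popcount(r) = log2(4) = 2.
Scan r = 10..54 and keep those with exactly 2 one-bits:
r=10=1010 popcount=2 -> KEEP
r=11=1011 popcount=3 -> skip
r=12=1100 popcount=2 -> KEEP
r=13=1101 popcount=3 -> skip
r=14=1110 popcount=3 -> skip
r=15=1111 popcount=4 -> skip
r=16=10000 popcount=1 -> skip
r=17=10001 popcount=2 -> KEEP
r=18=10010 popcount=2 -> KEEP
r=19=10011 popcount=3 -> skip
r=20=10100 popcount=2 -> KEEP
r=21=10101 popcount=3 -> skip
r=22=10110 popcount=3 -> skip
r=23=10111 popcount=4 -> skip
r=24=11000 popcount=2 -> KEEP
r=25=11001 popcount=3 -> skip
r=26=11010 popcount=3 -> skip
r=27=11011 popcount=4 -> skip
r=28=11100 popcount=3 -> skip
r=29=11101 popcount=4 -> skip
r=30=11110 popcount=4 -> skip
r=31=11111 popcount=5 -> skip
r=32=100000 popcount=1 -> skip
r=33=100001 popcount=2 -> KEEP
r=34=100010 popcount=2 -> KEEP
r=35=100011 popcount=3 -> skip
r=36=100100 popcount=2 -> KEEP
r=37=100101 popcount=3 -> skip
r=38=100110 popcount=3 -> skip
r=39=100111 popcount=4 -> skip
r=40=101000 popcount=2 -> KEEP
r=41=101001 popcount=3 -> skip
r=42=101010 popcount=3 -> skip
r=43=101011 popcount=4 -> skip
r=44=101100 popcount=3 -> skip
r=45=101101 popcount=4 -> skip
r=46=101110 popcount=4 -> skip
r=47=101111 popcount=5 -> skip
r=48=110000 popcount=2 -> KEEP
r=49=110001 popcount=3 -> skip
r=50=110010 popcount=3 -> skip
r=51=110011 popcount=4 -> skip
r=52=110100 popcount=3 -> skip
r=53=110101 popcount=4 -> skip
r=54=110110 popcount=4 -> skip
Kept rows: 10 12 17 18 20 24 33 34 36 40 48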